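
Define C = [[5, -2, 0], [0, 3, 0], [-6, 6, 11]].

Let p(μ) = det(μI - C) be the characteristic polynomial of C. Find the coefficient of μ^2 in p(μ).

The coefficient of μ^2 of det(μI - C) is −trace(C).
trace(C) = (5) + (3) + (11) = 19, so the coefficient is -19.

-19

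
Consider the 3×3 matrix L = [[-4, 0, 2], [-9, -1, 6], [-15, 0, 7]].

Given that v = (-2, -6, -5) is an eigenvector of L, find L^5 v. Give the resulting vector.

First find the eigenvalue: Lv = (-2, -6, -5) = 1·(-2, -6, -5), so λ = 1.
Then L^5 v = λ^5·v = 1^5·(-2, -6, -5) = 1·(-2, -6, -5) = (-2, -6, -5).

(-2, -6, -5)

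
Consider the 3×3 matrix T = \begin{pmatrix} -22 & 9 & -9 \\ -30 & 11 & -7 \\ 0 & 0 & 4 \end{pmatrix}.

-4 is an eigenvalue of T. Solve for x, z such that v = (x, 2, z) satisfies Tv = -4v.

We need (T + 4I)v = 0.
T + 4I = [[-18, 9, -9], [-30, 15, -7], [0, 0, 8]].
Row 1: (-18)·x + (9)·2 + (-9)·z = 0
Row 2: (-30)·x + (15)·2 + (-7)·z = 0
Row 3: (0)·x + (0)·2 + (8)·z = 0
Solving gives x = 1, z = 0.
Check: T·(1, 2, 0) = (-4, -8, 0) = -4·(1, 2, 0).

1, 0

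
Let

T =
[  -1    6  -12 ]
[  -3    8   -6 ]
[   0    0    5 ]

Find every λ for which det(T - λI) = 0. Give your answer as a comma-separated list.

2, 5, 5

Set up det(rI - T) = 0.
Cofactor expansion gives p(r) = r^3 - 12r^2 + 45r - 50.
Rational-root test: r = 2 gives p(2) = 0.
Factor out (r - 2): p(r) = (r - 2)·(r^2 - 10r + 25).
The quadratic factor is (r - 5)^2.
Eigenvalues: 2, 5, 5.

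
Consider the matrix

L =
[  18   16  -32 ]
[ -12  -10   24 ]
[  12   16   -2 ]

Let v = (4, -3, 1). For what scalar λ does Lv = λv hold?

Compute Lv: L·(4, -3, 1) = (-8, 6, -2).
Since Lv = λv, compare component 1: -8 = λ·4, so λ = -2.

-2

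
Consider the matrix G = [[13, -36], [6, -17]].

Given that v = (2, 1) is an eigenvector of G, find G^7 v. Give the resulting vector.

(-156250, -78125)

First find the eigenvalue: Gv = (-10, -5) = -5·(2, 1), so λ = -5.
Then G^7 v = λ^7·v = (-5)^7·(2, 1) = -78125·(2, 1) = (-156250, -78125).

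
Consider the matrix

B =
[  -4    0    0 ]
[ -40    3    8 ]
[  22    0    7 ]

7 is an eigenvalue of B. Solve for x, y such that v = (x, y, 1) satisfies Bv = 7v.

We need (B - 7I)v = 0.
B - 7I = [[-11, 0, 0], [-40, -4, 8], [22, 0, 0]].
Row 1: (-11)·x + (0)·y + (0)·1 = 0
Row 2: (-40)·x + (-4)·y + (8)·1 = 0
Row 3: (22)·x + (0)·y + (0)·1 = 0
Solving gives x = 0, y = 2.
Check: B·(0, 2, 1) = (0, 14, 7) = 7·(0, 2, 1).

0, 2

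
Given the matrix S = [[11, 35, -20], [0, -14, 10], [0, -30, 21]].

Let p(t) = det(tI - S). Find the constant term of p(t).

-66

p(t) = t^3 - 18t^2 + 83t - 66.
The constant term is -66.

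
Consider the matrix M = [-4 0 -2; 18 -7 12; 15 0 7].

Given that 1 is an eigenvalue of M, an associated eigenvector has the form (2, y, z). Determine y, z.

-3, -5

We need (M - 1I)v = 0.
M - 1I = [[-5, 0, -2], [18, -8, 12], [15, 0, 6]].
Row 1: (-5)·2 + (0)·y + (-2)·z = 0
Row 2: (18)·2 + (-8)·y + (12)·z = 0
Row 3: (15)·2 + (0)·y + (6)·z = 0
Solving gives y = -3, z = -5.
Check: M·(2, -3, -5) = (2, -3, -5) = 1·(2, -3, -5).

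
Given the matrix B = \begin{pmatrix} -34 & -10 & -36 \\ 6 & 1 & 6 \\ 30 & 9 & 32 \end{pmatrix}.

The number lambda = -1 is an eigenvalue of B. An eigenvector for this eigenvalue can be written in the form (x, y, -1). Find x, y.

2, -3

We need (B + 1I)v = 0.
B + 1I = [[-33, -10, -36], [6, 2, 6], [30, 9, 33]].
Row 1: (-33)·x + (-10)·y + (-36)·-1 = 0
Row 2: (6)·x + (2)·y + (6)·-1 = 0
Row 3: (30)·x + (9)·y + (33)·-1 = 0
Solving gives x = 2, y = -3.
Check: B·(2, -3, -1) = (-2, 3, 1) = -1·(2, -3, -1).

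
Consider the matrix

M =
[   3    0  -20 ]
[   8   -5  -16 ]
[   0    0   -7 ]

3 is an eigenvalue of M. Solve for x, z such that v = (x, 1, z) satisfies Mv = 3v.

1, 0

We need (M - 3I)v = 0.
M - 3I = [[0, 0, -20], [8, -8, -16], [0, 0, -10]].
Row 1: (0)·x + (0)·1 + (-20)·z = 0
Row 2: (8)·x + (-8)·1 + (-16)·z = 0
Row 3: (0)·x + (0)·1 + (-10)·z = 0
Solving gives x = 1, z = 0.
Check: M·(1, 1, 0) = (3, 3, 0) = 3·(1, 1, 0).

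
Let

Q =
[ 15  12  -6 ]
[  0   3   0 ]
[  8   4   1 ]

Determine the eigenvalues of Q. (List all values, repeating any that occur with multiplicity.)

3, 7, 9

Compute the characteristic polynomial p(μ) = det(μI - Q).
Expanding the 3×3 determinant: p(μ) = μ^3 - 19μ^2 + 111μ - 189.
Try μ = 7: p(7) = 0, so 7 is a root.
Dividing by (μ - 7) leaves μ^2 - 12μ + 27.
The quadratic factors as (μ - 3)·(μ - 9).
Eigenvalues: 3, 7, 9.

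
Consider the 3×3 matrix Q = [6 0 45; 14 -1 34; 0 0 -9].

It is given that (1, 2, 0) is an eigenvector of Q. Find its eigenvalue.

Compute Qv: Q·(1, 2, 0) = (6, 12, 0).
Since Qv = λv, compare component 1: 6 = λ·1, so λ = 6.

6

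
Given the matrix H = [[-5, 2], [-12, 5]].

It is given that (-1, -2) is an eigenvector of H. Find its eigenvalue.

-1

Compute Hv: H·(-1, -2) = (1, 2).
Since Hv = λv, compare component 1: 1 = λ·-1, so λ = -1.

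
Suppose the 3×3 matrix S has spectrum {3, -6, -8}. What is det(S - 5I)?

If S has eigenvalues 3, -6, -8, then S - 5I has eigenvalues -2, -11, -13.
det(S - 5I) = (-2) · (-11) · (-13) = -286.

-286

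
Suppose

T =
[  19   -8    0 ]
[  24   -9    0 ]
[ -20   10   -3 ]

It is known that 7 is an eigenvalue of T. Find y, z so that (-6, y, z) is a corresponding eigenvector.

-9, 3

We need (T - 7I)v = 0.
T - 7I = [[12, -8, 0], [24, -16, 0], [-20, 10, -10]].
Row 1: (12)·-6 + (-8)·y + (0)·z = 0
Row 2: (24)·-6 + (-16)·y + (0)·z = 0
Row 3: (-20)·-6 + (10)·y + (-10)·z = 0
Solving gives y = -9, z = 3.
Check: T·(-6, -9, 3) = (-42, -63, 21) = 7·(-6, -9, 3).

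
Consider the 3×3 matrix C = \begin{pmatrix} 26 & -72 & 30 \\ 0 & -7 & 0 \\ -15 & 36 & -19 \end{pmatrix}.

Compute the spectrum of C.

The characteristic polynomial is p(r) = det(rI - C).
Expanding along the first row, p(r) = r^3 - 93r - 308.
Try r = -4: p(-4) = 0, so -4 is a root.
Factor out (r + 4): p(r) = (r + 4)·(r^2 - 4r - 77).
The quadratic factors as (r + 7)·(r - 11).
Eigenvalues: -7, -4, 11.

-7, -4, 11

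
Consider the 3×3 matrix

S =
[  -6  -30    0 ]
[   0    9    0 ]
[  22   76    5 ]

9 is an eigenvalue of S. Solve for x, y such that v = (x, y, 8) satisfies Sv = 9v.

-2, 1

We need (S - 9I)v = 0.
S - 9I = [[-15, -30, 0], [0, 0, 0], [22, 76, -4]].
Row 1: (-15)·x + (-30)·y + (0)·8 = 0
Row 2: (0)·x + (0)·y + (0)·8 = 0
Row 3: (22)·x + (76)·y + (-4)·8 = 0
Solving gives x = -2, y = 1.
Check: S·(-2, 1, 8) = (-18, 9, 72) = 9·(-2, 1, 8).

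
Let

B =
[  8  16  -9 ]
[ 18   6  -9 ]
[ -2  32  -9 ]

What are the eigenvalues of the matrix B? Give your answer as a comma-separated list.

-10, 6, 9

Set up det(lambda·I - B) = 0.
Cofactor expansion gives p(lambda) = lambda^3 - 5·lambda^2 - 96·lambda + 540.
Since p(6) = 0, lambda = 6 is a root.
Factor out (lambda - 6): p(lambda) = (lambda - 6)·(lambda^2 + lambda - 90).
The quadratic factors as (lambda + 10)·(lambda - 9).
Eigenvalues: -10, 6, 9.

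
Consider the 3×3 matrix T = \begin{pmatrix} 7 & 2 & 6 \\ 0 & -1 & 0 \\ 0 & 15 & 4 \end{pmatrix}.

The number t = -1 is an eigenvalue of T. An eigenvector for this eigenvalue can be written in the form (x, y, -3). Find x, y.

2, 1

We need (T + 1I)v = 0.
T + 1I = [[8, 2, 6], [0, 0, 0], [0, 15, 5]].
Row 1: (8)·x + (2)·y + (6)·-3 = 0
Row 2: (0)·x + (0)·y + (0)·-3 = 0
Row 3: (0)·x + (15)·y + (5)·-3 = 0
Solving gives x = 2, y = 1.
Check: T·(2, 1, -3) = (-2, -1, 3) = -1·(2, 1, -3).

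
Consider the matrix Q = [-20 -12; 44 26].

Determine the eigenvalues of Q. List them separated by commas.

det(Q - tI) = (-20 - t)(26 - t) - (-12)·(44) = t^2 - 6t + 8.
This factors as (t - 2)·(t - 4) = 0.
Eigenvalues: 2, 4.

2, 4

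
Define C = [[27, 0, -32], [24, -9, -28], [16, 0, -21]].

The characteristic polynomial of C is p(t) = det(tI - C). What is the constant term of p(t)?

p(t) = t^3 + 3t^2 - 109t - 495.
The constant term is -495.

-495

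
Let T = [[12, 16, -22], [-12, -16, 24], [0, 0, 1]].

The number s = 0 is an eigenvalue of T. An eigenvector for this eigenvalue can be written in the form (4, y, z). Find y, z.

We need (T)v = 0.
T = [[12, 16, -22], [-12, -16, 24], [0, 0, 1]].
Row 1: (12)·4 + (16)·y + (-22)·z = 0
Row 2: (-12)·4 + (-16)·y + (24)·z = 0
Row 3: (0)·4 + (0)·y + (1)·z = 0
Solving gives y = -3, z = 0.
Check: T·(4, -3, 0) = (0, 0, 0) = 0·(4, -3, 0).

-3, 0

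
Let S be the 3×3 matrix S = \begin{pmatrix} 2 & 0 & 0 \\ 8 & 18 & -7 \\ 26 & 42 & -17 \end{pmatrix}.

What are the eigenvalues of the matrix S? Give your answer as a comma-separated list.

-3, 2, 4

The characteristic polynomial is p(t) = det(tI - S).
Expanding along the first row, p(t) = t^3 - 3t^2 - 10t + 24.
Rational-root test: t = -3 gives p(-3) = 0.
Factor out (t + 3): p(t) = (t + 3)·(t^2 - 6t + 8).
The quadratic factors as (t - 2)·(t - 4).
Eigenvalues: -3, 2, 4.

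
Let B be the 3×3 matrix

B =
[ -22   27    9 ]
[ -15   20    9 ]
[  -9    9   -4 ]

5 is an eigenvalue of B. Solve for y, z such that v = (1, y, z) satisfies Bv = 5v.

We need (B - 5I)v = 0.
B - 5I = [[-27, 27, 9], [-15, 15, 9], [-9, 9, -9]].
Row 1: (-27)·1 + (27)·y + (9)·z = 0
Row 2: (-15)·1 + (15)·y + (9)·z = 0
Row 3: (-9)·1 + (9)·y + (-9)·z = 0
Solving gives y = 1, z = 0.
Check: B·(1, 1, 0) = (5, 5, 0) = 5·(1, 1, 0).

1, 0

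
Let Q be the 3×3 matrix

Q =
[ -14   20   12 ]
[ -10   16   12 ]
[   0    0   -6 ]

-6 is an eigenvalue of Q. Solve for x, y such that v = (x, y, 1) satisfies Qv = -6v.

We need (Q + 6I)v = 0.
Q + 6I = [[-8, 20, 12], [-10, 22, 12], [0, 0, 0]].
Row 1: (-8)·x + (20)·y + (12)·1 = 0
Row 2: (-10)·x + (22)·y + (12)·1 = 0
Row 3: (0)·x + (0)·y + (0)·1 = 0
Solving gives x = -1, y = -1.
Check: Q·(-1, -1, 1) = (6, 6, -6) = -6·(-1, -1, 1).

-1, -1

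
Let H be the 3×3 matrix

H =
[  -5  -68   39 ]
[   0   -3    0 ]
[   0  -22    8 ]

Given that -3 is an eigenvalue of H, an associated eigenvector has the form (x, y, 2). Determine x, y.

We need (H + 3I)v = 0.
H + 3I = [[-2, -68, 39], [0, 0, 0], [0, -22, 11]].
Row 1: (-2)·x + (-68)·y + (39)·2 = 0
Row 2: (0)·x + (0)·y + (0)·2 = 0
Row 3: (0)·x + (-22)·y + (11)·2 = 0
Solving gives x = 5, y = 1.
Check: H·(5, 1, 2) = (-15, -3, -6) = -3·(5, 1, 2).

5, 1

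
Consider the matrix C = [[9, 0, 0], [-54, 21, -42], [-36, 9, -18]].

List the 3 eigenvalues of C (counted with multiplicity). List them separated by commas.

0, 3, 9

The characteristic polynomial is p(μ) = det(μI - C).
Cofactor expansion gives p(μ) = μ^3 - 12μ^2 + 27μ.
Try μ = 0: p(0) = 0, so 0 is a root.
Dividing by μ leaves μ^2 - 12μ + 27.
The quadratic factors as (μ - 3)·(μ - 9).
Eigenvalues: 0, 3, 9.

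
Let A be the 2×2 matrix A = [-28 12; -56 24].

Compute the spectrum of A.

-4, 0

det(A - μI) = (-28 - μ)(24 - μ) - (12)·(-56) = μ^2 + 4μ.
This factors as (μ + 4)·μ = 0.
Eigenvalues: -4, 0.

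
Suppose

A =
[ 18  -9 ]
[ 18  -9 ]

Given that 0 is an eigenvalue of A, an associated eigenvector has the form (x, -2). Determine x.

-1

We need (A)v = 0.
A = [[18, -9], [18, -9]].
Row 1: (18)·x + (-9)·-2 = 0
Row 2: (18)·x + (-9)·-2 = 0
Solving gives x = -1.
Check: A·(-1, -2) = (0, 0) = 0·(-1, -2).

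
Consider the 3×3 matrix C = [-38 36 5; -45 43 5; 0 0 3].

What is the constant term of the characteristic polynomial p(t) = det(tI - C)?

p(0) = det(0·I − C) = det(−C) = (−1)^3·det(C).
det(C) = -42, so p(0) = 42.

42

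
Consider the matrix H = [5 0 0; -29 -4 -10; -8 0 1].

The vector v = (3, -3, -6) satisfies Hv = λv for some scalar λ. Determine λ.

5

Compute Hv: H·(3, -3, -6) = (15, -15, -30).
Since Hv = λv, compare component 1: 15 = λ·3, so λ = 5.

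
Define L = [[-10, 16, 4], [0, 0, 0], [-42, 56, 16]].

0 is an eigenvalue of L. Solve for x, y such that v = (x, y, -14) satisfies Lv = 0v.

We need (L)v = 0.
L = [[-10, 16, 4], [0, 0, 0], [-42, 56, 16]].
Row 1: (-10)·x + (16)·y + (4)·-14 = 0
Row 2: (0)·x + (0)·y + (0)·-14 = 0
Row 3: (-42)·x + (56)·y + (16)·-14 = 0
Solving gives x = -4, y = 1.
Check: L·(-4, 1, -14) = (0, 0, 0) = 0·(-4, 1, -14).

-4, 1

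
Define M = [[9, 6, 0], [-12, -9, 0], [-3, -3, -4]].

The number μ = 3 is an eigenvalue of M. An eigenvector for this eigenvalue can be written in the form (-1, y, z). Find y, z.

We need (M - 3I)v = 0.
M - 3I = [[6, 6, 0], [-12, -12, 0], [-3, -3, -7]].
Row 1: (6)·-1 + (6)·y + (0)·z = 0
Row 2: (-12)·-1 + (-12)·y + (0)·z = 0
Row 3: (-3)·-1 + (-3)·y + (-7)·z = 0
Solving gives y = 1, z = 0.
Check: M·(-1, 1, 0) = (-3, 3, 0) = 3·(-1, 1, 0).

1, 0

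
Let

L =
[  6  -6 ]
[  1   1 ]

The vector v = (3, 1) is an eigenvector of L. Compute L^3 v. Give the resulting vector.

First find the eigenvalue: Lv = (12, 4) = 4·(3, 1), so λ = 4.
Then L^3 v = λ^3·v = 4^3·(3, 1) = 64·(3, 1) = (192, 64).

(192, 64)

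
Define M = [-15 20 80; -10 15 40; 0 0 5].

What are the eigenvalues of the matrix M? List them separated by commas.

Compute the characteristic polynomial p(s) = det(sI - M).
Expanding the 3×3 determinant: p(s) = s^3 - 5s^2 - 25s + 125.
Since p(-5) = 0, s = -5 is a root.
Dividing by (s + 5) leaves s^2 - 10s + 25.
The quadratic factor is (s - 5)^2.
Eigenvalues: -5, 5, 5.

-5, 5, 5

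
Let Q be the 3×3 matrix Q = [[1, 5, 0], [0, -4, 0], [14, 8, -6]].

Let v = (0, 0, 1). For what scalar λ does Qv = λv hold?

Compute Qv: Q·(0, 0, 1) = (0, 0, -6).
Since Qv = λv, compare component 3: -6 = λ·1, so λ = -6.

-6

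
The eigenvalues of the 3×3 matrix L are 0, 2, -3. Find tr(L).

trace(L) is the sum of the eigenvalues: (0) + (2) + (-3) = -1.

-1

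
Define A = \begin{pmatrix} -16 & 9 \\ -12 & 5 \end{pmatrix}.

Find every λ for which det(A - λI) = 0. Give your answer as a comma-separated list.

det(A - rI) = (-16 - r)(5 - r) - (9)·(-12) = r^2 + 11r + 28.
This factors as (r + 7)·(r + 4) = 0.
Eigenvalues: -7, -4.

-7, -4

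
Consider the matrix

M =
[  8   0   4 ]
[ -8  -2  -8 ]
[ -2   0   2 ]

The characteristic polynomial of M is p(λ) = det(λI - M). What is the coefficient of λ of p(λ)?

p(λ) = λ^3 - 8λ^2 + 4λ + 48.
The coefficient of λ is 4.

4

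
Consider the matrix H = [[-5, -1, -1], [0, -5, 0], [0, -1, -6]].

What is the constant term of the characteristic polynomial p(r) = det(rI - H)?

p(0) = det(0·I − H) = det(−H) = (−1)^3·det(H).
det(H) = -150, so p(0) = 150.

150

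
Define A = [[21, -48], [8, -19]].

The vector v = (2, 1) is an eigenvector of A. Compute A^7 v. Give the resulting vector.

(-4374, -2187)

First find the eigenvalue: Av = (-6, -3) = -3·(2, 1), so λ = -3.
Then A^7 v = λ^7·v = (-3)^7·(2, 1) = -2187·(2, 1) = (-4374, -2187).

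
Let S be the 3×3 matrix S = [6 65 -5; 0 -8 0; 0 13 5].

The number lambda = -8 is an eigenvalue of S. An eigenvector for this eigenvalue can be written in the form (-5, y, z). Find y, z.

We need (S + 8I)v = 0.
S + 8I = [[14, 65, -5], [0, 0, 0], [0, 13, 13]].
Row 1: (14)·-5 + (65)·y + (-5)·z = 0
Row 2: (0)·-5 + (0)·y + (0)·z = 0
Row 3: (0)·-5 + (13)·y + (13)·z = 0
Solving gives y = 1, z = -1.
Check: S·(-5, 1, -1) = (40, -8, 8) = -8·(-5, 1, -1).

1, -1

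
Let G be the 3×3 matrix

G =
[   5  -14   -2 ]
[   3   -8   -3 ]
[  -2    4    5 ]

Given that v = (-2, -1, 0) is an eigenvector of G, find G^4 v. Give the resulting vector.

(-32, -16, 0)

First find the eigenvalue: Gv = (4, 2, 0) = -2·(-2, -1, 0), so λ = -2.
Then G^4 v = λ^4·v = (-2)^4·(-2, -1, 0) = 16·(-2, -1, 0) = (-32, -16, 0).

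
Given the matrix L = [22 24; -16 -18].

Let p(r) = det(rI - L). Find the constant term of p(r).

-12

p(r) = r^2 - 4r - 12.
The constant term is -12.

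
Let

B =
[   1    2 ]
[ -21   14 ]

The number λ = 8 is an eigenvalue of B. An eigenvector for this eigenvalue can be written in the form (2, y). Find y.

7

We need (B - 8I)v = 0.
B - 8I = [[-7, 2], [-21, 6]].
Row 1: (-7)·2 + (2)·y = 0
Row 2: (-21)·2 + (6)·y = 0
Solving gives y = 7.
Check: B·(2, 7) = (16, 56) = 8·(2, 7).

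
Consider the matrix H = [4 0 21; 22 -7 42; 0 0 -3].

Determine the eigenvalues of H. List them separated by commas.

-7, -3, 4

Compute the characteristic polynomial p(s) = det(sI - H).
Expanding along the first row, p(s) = s^3 + 6s^2 - 19s - 84.
Rational-root test: s = -3 gives p(-3) = 0.
Factor out (s + 3): p(s) = (s + 3)·(s^2 + 3s - 28).
The quadratic factors as (s + 7)·(s - 4).
Eigenvalues: -7, -3, 4.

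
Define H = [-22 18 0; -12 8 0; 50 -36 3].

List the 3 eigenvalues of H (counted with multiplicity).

The characteristic polynomial is p(μ) = det(μI - H).
Expanding the 3×3 determinant: p(μ) = μ^3 + 11μ^2 - 2μ - 120.
Since p(3) = 0, μ = 3 is a root.
Factor out (μ - 3): p(μ) = (μ - 3)·(μ^2 + 14μ + 40).
The quadratic factors as (μ + 10)·(μ + 4).
Eigenvalues: -10, -4, 3.

-10, -4, 3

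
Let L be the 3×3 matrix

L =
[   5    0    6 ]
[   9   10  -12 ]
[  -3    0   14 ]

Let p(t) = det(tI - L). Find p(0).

p(0) = det(0·I − L) = det(−L) = (−1)^3·det(L).
det(L) = 880, so p(0) = -880.

-880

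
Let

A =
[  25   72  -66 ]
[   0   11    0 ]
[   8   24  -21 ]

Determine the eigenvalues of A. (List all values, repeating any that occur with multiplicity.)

The characteristic polynomial is p(μ) = det(μI - A).
Expanding the 3×3 determinant: p(μ) = μ^3 - 15μ^2 + 47μ - 33.
Rational-root test: μ = 1 gives p(1) = 0.
Factor out (μ - 1): p(μ) = (μ - 1)·(μ^2 - 14μ + 33).
The quadratic factors as (μ - 3)·(μ - 11).
Eigenvalues: 1, 3, 11.

1, 3, 11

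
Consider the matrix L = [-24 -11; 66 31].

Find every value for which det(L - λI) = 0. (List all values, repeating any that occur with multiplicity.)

-2, 9

det(L - λI) = (-24 - λ)(31 - λ) - (-11)·(66) = λ^2 - 7λ - 18.
This factors as (λ + 2)·(λ - 9) = 0.
Eigenvalues: -2, 9.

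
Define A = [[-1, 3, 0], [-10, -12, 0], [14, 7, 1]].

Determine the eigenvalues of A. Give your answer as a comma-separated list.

Set up det(tI - A) = 0.
Cofactor expansion gives p(t) = t^3 + 12t^2 + 29t - 42.
Since p(1) = 0, t = 1 is a root.
Dividing by (t - 1) leaves t^2 + 13t + 42.
The quadratic factors as (t + 7)·(t + 6).
Eigenvalues: -7, -6, 1.

-7, -6, 1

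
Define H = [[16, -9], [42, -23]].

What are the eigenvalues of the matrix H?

-5, -2

det(H - λI) = (16 - λ)(-23 - λ) - (-9)·(42) = λ^2 + 7λ + 10.
This factors as (λ + 5)·(λ + 2) = 0.
Eigenvalues: -5, -2.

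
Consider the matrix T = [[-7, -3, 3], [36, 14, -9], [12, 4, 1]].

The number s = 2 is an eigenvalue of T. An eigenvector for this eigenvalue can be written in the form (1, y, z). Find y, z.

-3, 0

We need (T - 2I)v = 0.
T - 2I = [[-9, -3, 3], [36, 12, -9], [12, 4, -1]].
Row 1: (-9)·1 + (-3)·y + (3)·z = 0
Row 2: (36)·1 + (12)·y + (-9)·z = 0
Row 3: (12)·1 + (4)·y + (-1)·z = 0
Solving gives y = -3, z = 0.
Check: T·(1, -3, 0) = (2, -6, 0) = 2·(1, -3, 0).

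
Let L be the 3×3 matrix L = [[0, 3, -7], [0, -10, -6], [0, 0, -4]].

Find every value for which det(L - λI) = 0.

-10, -4, 0

L is upper triangular, so its eigenvalues are the diagonal entries.
Diagonal: 0, -10, -4.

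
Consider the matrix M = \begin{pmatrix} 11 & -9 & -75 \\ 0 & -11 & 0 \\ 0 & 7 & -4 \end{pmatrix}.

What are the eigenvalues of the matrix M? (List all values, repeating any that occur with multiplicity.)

-11, -4, 11

The characteristic polynomial is p(lambda) = det(lambda·I - M).
Expanding the 3×3 determinant: p(lambda) = lambda^3 + 4·lambda^2 - 121·lambda - 484.
Since p(-11) = 0, lambda = -11 is a root.
Factor out (lambda + 11): p(lambda) = (lambda + 11)·(lambda^2 - 7·lambda - 44).
The quadratic factors as (lambda + 4)·(lambda - 11).
Eigenvalues: -11, -4, 11.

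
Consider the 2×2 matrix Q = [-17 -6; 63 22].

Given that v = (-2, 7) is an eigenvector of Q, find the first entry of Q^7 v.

-32768

First find the eigenvalue: Qv = (-8, 28) = 4·(-2, 7), so λ = 4.
Then Q^7 v = λ^7·v = 4^7·(-2, 7) = 16384·(-2, 7) = (-32768, 114688).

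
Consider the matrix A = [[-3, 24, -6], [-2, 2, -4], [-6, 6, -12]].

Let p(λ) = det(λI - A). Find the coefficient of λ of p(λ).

42

p(λ) = λ^3 + 13λ^2 + 42λ.
The coefficient of λ is 42.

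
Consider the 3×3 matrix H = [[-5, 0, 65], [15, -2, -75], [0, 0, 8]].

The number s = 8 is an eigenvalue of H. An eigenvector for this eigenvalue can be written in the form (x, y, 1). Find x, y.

5, 0

We need (H - 8I)v = 0.
H - 8I = [[-13, 0, 65], [15, -10, -75], [0, 0, 0]].
Row 1: (-13)·x + (0)·y + (65)·1 = 0
Row 2: (15)·x + (-10)·y + (-75)·1 = 0
Row 3: (0)·x + (0)·y + (0)·1 = 0
Solving gives x = 5, y = 0.
Check: H·(5, 0, 1) = (40, 0, 8) = 8·(5, 0, 1).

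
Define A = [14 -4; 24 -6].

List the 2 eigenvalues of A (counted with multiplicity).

det(A - λI) = (14 - λ)(-6 - λ) - (-4)·(24) = λ^2 - 8λ + 12.
This factors as (λ - 2)·(λ - 6) = 0.
Eigenvalues: 2, 6.

2, 6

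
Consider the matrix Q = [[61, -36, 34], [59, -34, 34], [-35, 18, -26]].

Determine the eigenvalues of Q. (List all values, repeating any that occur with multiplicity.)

-9, 2, 8

Set up det(tI - Q) = 0.
Cofactor expansion gives p(t) = t^3 - t^2 - 74t + 144.
Try t = 2: p(2) = 0, so 2 is a root.
Dividing by (t - 2) leaves t^2 + t - 72.
The quadratic factors as (t + 9)·(t - 8).
Eigenvalues: -9, 2, 8.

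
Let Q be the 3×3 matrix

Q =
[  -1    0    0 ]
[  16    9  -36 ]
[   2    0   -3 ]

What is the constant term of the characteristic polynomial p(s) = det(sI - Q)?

-27

p(0) = det(0·I − Q) = det(−Q) = (−1)^3·det(Q).
det(Q) = 27, so p(0) = -27.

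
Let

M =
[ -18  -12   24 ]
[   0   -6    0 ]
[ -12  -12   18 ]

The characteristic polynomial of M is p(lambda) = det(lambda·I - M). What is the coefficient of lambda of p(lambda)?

-36

p(lambda) = lambda^3 + 6·lambda^2 - 36·lambda - 216.
The coefficient of lambda is -36.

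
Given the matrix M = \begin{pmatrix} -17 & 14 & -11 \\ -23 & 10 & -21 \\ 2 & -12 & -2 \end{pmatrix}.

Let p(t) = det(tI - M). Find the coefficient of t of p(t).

-64

p(t) = t^3 + 9t^2 - 64t - 576.
The coefficient of t is -64.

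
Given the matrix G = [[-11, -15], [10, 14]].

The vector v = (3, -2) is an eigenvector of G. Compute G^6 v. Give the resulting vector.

(3, -2)

First find the eigenvalue: Gv = (-3, 2) = -1·(3, -2), so λ = -1.
Then G^6 v = λ^6·v = (-1)^6·(3, -2) = 1·(3, -2) = (3, -2).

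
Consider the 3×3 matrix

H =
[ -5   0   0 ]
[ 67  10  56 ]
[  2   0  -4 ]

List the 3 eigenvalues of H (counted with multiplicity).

Compute the characteristic polynomial p(λ) = det(λI - H).
Expanding along the first row, p(λ) = λ^3 - λ^2 - 70λ - 200.
Rational-root test: λ = -4 gives p(-4) = 0.
Factor out (λ + 4): p(λ) = (λ + 4)·(λ^2 - 5λ - 50).
The quadratic factors as (λ + 5)·(λ - 10).
Eigenvalues: -5, -4, 10.

-5, -4, 10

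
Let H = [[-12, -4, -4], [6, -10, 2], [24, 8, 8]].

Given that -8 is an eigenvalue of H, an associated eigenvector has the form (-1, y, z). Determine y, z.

-1, 2

We need (H + 8I)v = 0.
H + 8I = [[-4, -4, -4], [6, -2, 2], [24, 8, 16]].
Row 1: (-4)·-1 + (-4)·y + (-4)·z = 0
Row 2: (6)·-1 + (-2)·y + (2)·z = 0
Row 3: (24)·-1 + (8)·y + (16)·z = 0
Solving gives y = -1, z = 2.
Check: H·(-1, -1, 2) = (8, 8, -16) = -8·(-1, -1, 2).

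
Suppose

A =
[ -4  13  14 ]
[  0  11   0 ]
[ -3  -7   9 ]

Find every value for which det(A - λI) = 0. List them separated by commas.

2, 3, 11

The characteristic polynomial is p(λ) = det(λI - A).
Expanding along the first row, p(λ) = λ^3 - 16λ^2 + 61λ - 66.
Since p(2) = 0, λ = 2 is a root.
Factor out (λ - 2): p(λ) = (λ - 2)·(λ^2 - 14λ + 33).
The quadratic factors as (λ - 3)·(λ - 11).
Eigenvalues: 2, 3, 11.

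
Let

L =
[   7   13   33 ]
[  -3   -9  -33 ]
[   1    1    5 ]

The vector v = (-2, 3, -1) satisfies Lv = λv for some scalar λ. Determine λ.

4

Compute Lv: L·(-2, 3, -1) = (-8, 12, -4).
Since Lv = λv, compare component 1: -8 = λ·-2, so λ = 4.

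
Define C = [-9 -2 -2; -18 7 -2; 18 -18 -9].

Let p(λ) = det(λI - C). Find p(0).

-891

p(0) = det(0·I − C) = det(−C) = (−1)^3·det(C).
det(C) = 891, so p(0) = -891.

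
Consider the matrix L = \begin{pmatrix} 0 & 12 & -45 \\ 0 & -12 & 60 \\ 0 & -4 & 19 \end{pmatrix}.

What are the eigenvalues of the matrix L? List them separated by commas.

Compute the characteristic polynomial p(λ) = det(λI - L).
Expanding the 3×3 determinant: p(λ) = λ^3 - 7λ^2 + 12λ.
Try λ = 0: p(0) = 0, so 0 is a root.
Dividing by λ leaves λ^2 - 7λ + 12.
The quadratic factors as (λ - 3)·(λ - 4).
Eigenvalues: 0, 3, 4.

0, 3, 4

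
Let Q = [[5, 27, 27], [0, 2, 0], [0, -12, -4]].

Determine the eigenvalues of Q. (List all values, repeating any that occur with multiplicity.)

-4, 2, 5

The characteristic polynomial is p(s) = det(sI - Q).
Cofactor expansion gives p(s) = s^3 - 3s^2 - 18s + 40.
Rational-root test: s = -4 gives p(-4) = 0.
Dividing by (s + 4) leaves s^2 - 7s + 10.
The quadratic factors as (s - 2)·(s - 5).
Eigenvalues: -4, 2, 5.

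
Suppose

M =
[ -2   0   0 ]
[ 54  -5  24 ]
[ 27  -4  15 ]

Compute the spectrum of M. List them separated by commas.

-2, 3, 7

Set up det(λI - M) = 0.
Expanding along the first row, p(λ) = λ^3 - 8λ^2 + λ + 42.
Rational-root test: λ = 7 gives p(7) = 0.
Dividing by (λ - 7) leaves λ^2 - λ - 6.
The quadratic factors as (λ + 2)·(λ - 3).
Eigenvalues: -2, 3, 7.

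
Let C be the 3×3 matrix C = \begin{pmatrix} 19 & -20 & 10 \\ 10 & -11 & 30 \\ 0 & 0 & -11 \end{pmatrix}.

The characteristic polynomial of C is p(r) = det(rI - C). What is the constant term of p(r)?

-99

p(r) = r^3 + 3r^2 - 97r - 99.
The constant term is -99.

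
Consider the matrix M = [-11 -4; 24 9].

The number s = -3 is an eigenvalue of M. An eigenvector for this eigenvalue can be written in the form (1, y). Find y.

We need (M + 3I)v = 0.
M + 3I = [[-8, -4], [24, 12]].
Row 1: (-8)·1 + (-4)·y = 0
Row 2: (24)·1 + (12)·y = 0
Solving gives y = -2.
Check: M·(1, -2) = (-3, 6) = -3·(1, -2).

-2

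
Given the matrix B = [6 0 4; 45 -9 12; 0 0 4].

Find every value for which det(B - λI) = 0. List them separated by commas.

-9, 4, 6

Compute the characteristic polynomial p(lambda) = det(lambda·I - B).
Cofactor expansion gives p(lambda) = lambda^3 - lambda^2 - 66·lambda + 216.
Since p(-9) = 0, lambda = -9 is a root.
Dividing by (lambda + 9) leaves lambda^2 - 10·lambda + 24.
The quadratic factors as (lambda - 4)·(lambda - 6).
Eigenvalues: -9, 4, 6.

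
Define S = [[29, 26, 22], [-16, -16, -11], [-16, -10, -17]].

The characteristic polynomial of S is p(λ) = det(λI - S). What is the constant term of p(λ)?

-90

p(λ) = λ^3 + 4λ^2 - 27λ - 90.
The constant term is -90.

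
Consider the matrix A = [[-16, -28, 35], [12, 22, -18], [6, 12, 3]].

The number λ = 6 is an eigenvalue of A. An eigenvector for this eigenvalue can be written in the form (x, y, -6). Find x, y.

We need (A - 6I)v = 0.
A - 6I = [[-22, -28, 35], [12, 16, -18], [6, 12, -3]].
Row 1: (-22)·x + (-28)·y + (35)·-6 = 0
Row 2: (12)·x + (16)·y + (-18)·-6 = 0
Row 3: (6)·x + (12)·y + (-3)·-6 = 0
Solving gives x = -21, y = 9.
Check: A·(-21, 9, -6) = (-126, 54, -36) = 6·(-21, 9, -6).

-21, 9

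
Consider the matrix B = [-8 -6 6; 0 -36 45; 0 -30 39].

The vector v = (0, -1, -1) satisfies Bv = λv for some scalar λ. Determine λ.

Compute Bv: B·(0, -1, -1) = (0, -9, -9).
Since Bv = λv, compare component 2: -9 = λ·-1, so λ = 9.

9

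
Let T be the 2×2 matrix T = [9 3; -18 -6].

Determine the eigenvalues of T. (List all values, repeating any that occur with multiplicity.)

det(T - μI) = (9 - μ)(-6 - μ) - (3)·(-18) = μ^2 - 3μ.
This factors as μ·(μ - 3) = 0.
Eigenvalues: 0, 3.

0, 3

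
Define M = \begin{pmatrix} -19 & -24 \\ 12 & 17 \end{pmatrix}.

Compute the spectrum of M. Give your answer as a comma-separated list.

-7, 5

det(M - λI) = (-19 - λ)(17 - λ) - (-24)·(12) = λ^2 + 2λ - 35.
This factors as (λ + 7)·(λ - 5) = 0.
Eigenvalues: -7, 5.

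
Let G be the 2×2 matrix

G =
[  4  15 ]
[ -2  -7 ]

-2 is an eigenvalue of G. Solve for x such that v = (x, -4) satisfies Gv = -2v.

10

We need (G + 2I)v = 0.
G + 2I = [[6, 15], [-2, -5]].
Row 1: (6)·x + (15)·-4 = 0
Row 2: (-2)·x + (-5)·-4 = 0
Solving gives x = 10.
Check: G·(10, -4) = (-20, 8) = -2·(10, -4).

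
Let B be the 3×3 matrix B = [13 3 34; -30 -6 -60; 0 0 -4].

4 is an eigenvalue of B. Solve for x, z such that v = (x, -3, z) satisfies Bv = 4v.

We need (B - 4I)v = 0.
B - 4I = [[9, 3, 34], [-30, -10, -60], [0, 0, -8]].
Row 1: (9)·x + (3)·-3 + (34)·z = 0
Row 2: (-30)·x + (-10)·-3 + (-60)·z = 0
Row 3: (0)·x + (0)·-3 + (-8)·z = 0
Solving gives x = 1, z = 0.
Check: B·(1, -3, 0) = (4, -12, 0) = 4·(1, -3, 0).

1, 0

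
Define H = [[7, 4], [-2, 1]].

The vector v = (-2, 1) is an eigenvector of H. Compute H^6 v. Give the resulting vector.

First find the eigenvalue: Hv = (-10, 5) = 5·(-2, 1), so λ = 5.
Then H^6 v = λ^6·v = 5^6·(-2, 1) = 15625·(-2, 1) = (-31250, 15625).

(-31250, 15625)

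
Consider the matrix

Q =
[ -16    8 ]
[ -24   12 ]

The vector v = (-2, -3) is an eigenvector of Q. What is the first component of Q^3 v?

128

First find the eigenvalue: Qv = (8, 12) = -4·(-2, -3), so λ = -4.
Then Q^3 v = λ^3·v = (-4)^3·(-2, -3) = -64·(-2, -3) = (128, 192).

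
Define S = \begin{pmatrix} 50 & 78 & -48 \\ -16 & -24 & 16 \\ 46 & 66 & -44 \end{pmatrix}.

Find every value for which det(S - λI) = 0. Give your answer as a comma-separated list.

-12, -8, 2

The characteristic polynomial is p(λ) = det(λI - S).
Expanding along the first row, p(λ) = λ^3 + 18λ^2 + 56λ - 192.
Rational-root test: λ = -12 gives p(-12) = 0.
Factor out (λ + 12): p(λ) = (λ + 12)·(λ^2 + 6λ - 16).
The quadratic factors as (λ + 8)·(λ - 2).
Eigenvalues: -12, -8, 2.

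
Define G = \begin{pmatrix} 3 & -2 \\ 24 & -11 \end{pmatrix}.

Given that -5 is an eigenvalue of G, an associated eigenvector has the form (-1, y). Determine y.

-4

We need (G + 5I)v = 0.
G + 5I = [[8, -2], [24, -6]].
Row 1: (8)·-1 + (-2)·y = 0
Row 2: (24)·-1 + (-6)·y = 0
Solving gives y = -4.
Check: G·(-1, -4) = (5, 20) = -5·(-1, -4).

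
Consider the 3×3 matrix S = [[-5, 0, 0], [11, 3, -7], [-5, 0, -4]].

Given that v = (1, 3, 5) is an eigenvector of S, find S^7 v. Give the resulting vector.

First find the eigenvalue: Sv = (-5, -15, -25) = -5·(1, 3, 5), so λ = -5.
Then S^7 v = λ^7·v = (-5)^7·(1, 3, 5) = -78125·(1, 3, 5) = (-78125, -234375, -390625).

(-78125, -234375, -390625)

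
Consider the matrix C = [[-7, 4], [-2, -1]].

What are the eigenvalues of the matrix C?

-5, -3

det(C - λI) = (-7 - λ)(-1 - λ) - (4)·(-2) = λ^2 + 8λ + 15.
This factors as (λ + 5)·(λ + 3) = 0.
Eigenvalues: -5, -3.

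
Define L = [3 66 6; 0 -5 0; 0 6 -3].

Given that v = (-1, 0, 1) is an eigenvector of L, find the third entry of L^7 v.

-2187

First find the eigenvalue: Lv = (3, 0, -3) = -3·(-1, 0, 1), so λ = -3.
Then L^7 v = λ^7·v = (-3)^7·(-1, 0, 1) = -2187·(-1, 0, 1) = (2187, 0, -2187).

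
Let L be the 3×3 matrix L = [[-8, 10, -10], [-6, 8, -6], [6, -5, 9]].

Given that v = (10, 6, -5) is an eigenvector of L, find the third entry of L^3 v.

-135

First find the eigenvalue: Lv = (30, 18, -15) = 3·(10, 6, -5), so λ = 3.
Then L^3 v = λ^3·v = 3^3·(10, 6, -5) = 27·(10, 6, -5) = (270, 162, -135).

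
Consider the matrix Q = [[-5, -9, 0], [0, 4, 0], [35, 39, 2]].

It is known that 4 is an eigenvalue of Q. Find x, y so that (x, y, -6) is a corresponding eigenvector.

We need (Q - 4I)v = 0.
Q - 4I = [[-9, -9, 0], [0, 0, 0], [35, 39, -2]].
Row 1: (-9)·x + (-9)·y + (0)·-6 = 0
Row 2: (0)·x + (0)·y + (0)·-6 = 0
Row 3: (35)·x + (39)·y + (-2)·-6 = 0
Solving gives x = 3, y = -3.
Check: Q·(3, -3, -6) = (12, -12, -24) = 4·(3, -3, -6).

3, -3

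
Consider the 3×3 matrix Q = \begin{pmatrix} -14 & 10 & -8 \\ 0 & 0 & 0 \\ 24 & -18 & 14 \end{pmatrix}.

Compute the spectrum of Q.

-2, 0, 2

Set up det(μI - Q) = 0.
Expanding the 3×3 determinant: p(μ) = μ^3 - 4μ.
Since p(2) = 0, μ = 2 is a root.
Dividing by (μ - 2) leaves μ^2 + 2μ.
The quadratic factors as (μ + 2)·μ.
Eigenvalues: -2, 0, 2.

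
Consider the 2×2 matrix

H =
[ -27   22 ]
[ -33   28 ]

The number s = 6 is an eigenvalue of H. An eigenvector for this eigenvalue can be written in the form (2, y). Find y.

We need (H - 6I)v = 0.
H - 6I = [[-33, 22], [-33, 22]].
Row 1: (-33)·2 + (22)·y = 0
Row 2: (-33)·2 + (22)·y = 0
Solving gives y = 3.
Check: H·(2, 3) = (12, 18) = 6·(2, 3).

3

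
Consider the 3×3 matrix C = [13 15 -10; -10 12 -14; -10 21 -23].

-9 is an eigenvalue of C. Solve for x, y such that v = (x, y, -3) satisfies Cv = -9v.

We need (C + 9I)v = 0.
C + 9I = [[22, 15, -10], [-10, 21, -14], [-10, 21, -14]].
Row 1: (22)·x + (15)·y + (-10)·-3 = 0
Row 2: (-10)·x + (21)·y + (-14)·-3 = 0
Row 3: (-10)·x + (21)·y + (-14)·-3 = 0
Solving gives x = 0, y = -2.
Check: C·(0, -2, -3) = (0, 18, 27) = -9·(0, -2, -3).

0, -2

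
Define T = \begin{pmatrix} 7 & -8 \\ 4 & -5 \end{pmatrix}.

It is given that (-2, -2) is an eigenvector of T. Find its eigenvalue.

Compute Tv: T·(-2, -2) = (2, 2).
Since Tv = λv, compare component 1: 2 = λ·-2, so λ = -1.

-1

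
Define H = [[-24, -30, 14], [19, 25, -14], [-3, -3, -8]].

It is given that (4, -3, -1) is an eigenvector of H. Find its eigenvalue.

-5

Compute Hv: H·(4, -3, -1) = (-20, 15, 5).
Since Hv = λv, compare component 1: -20 = λ·4, so λ = -5.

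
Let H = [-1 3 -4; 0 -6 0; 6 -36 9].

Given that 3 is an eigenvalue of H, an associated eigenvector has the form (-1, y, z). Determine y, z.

0, 1

We need (H - 3I)v = 0.
H - 3I = [[-4, 3, -4], [0, -9, 0], [6, -36, 6]].
Row 1: (-4)·-1 + (3)·y + (-4)·z = 0
Row 2: (0)·-1 + (-9)·y + (0)·z = 0
Row 3: (6)·-1 + (-36)·y + (6)·z = 0
Solving gives y = 0, z = 1.
Check: H·(-1, 0, 1) = (-3, 0, 3) = 3·(-1, 0, 1).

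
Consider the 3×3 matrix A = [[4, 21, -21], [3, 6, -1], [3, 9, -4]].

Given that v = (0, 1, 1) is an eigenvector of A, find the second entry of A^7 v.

78125

First find the eigenvalue: Av = (0, 5, 5) = 5·(0, 1, 1), so λ = 5.
Then A^7 v = λ^7·v = 5^7·(0, 1, 1) = 78125·(0, 1, 1) = (0, 78125, 78125).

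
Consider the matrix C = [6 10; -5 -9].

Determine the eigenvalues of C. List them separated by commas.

-4, 1

det(C - tI) = (6 - t)(-9 - t) - (10)·(-5) = t^2 + 3t - 4.
This factors as (t + 4)·(t - 1) = 0.
Eigenvalues: -4, 1.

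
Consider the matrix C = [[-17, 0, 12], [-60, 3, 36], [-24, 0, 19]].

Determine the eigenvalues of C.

-5, 3, 7

The characteristic polynomial is p(λ) = det(λI - C).
Cofactor expansion gives p(λ) = λ^3 - 5λ^2 - 29λ + 105.
Rational-root test: λ = 3 gives p(3) = 0.
Factor out (λ - 3): p(λ) = (λ - 3)·(λ^2 - 2λ - 35).
The quadratic factors as (λ + 5)·(λ - 7).
Eigenvalues: -5, 3, 7.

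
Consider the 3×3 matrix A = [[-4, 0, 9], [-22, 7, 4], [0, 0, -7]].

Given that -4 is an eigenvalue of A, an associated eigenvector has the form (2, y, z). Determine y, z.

4, 0

We need (A + 4I)v = 0.
A + 4I = [[0, 0, 9], [-22, 11, 4], [0, 0, -3]].
Row 1: (0)·2 + (0)·y + (9)·z = 0
Row 2: (-22)·2 + (11)·y + (4)·z = 0
Row 3: (0)·2 + (0)·y + (-3)·z = 0
Solving gives y = 4, z = 0.
Check: A·(2, 4, 0) = (-8, -16, 0) = -4·(2, 4, 0).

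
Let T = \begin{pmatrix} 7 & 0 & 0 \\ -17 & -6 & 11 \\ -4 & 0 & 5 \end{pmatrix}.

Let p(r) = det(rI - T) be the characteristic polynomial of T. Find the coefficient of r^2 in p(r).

-6

The coefficient of r^2 of det(rI - T) is −trace(T).
trace(T) = (7) + (-6) + (5) = 6, so the coefficient is -6.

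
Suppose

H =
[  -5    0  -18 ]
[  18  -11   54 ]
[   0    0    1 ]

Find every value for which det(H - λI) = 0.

-11, -5, 1

Compute the characteristic polynomial p(λ) = det(λI - H).
Expanding along the first row, p(λ) = λ^3 + 15λ^2 + 39λ - 55.
Rational-root test: λ = -11 gives p(-11) = 0.
Factor out (λ + 11): p(λ) = (λ + 11)·(λ^2 + 4λ - 5).
The quadratic factors as (λ + 5)·(λ - 1).
Eigenvalues: -11, -5, 1.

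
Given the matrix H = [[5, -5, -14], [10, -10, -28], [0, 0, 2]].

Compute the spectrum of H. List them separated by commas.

The characteristic polynomial is p(r) = det(rI - H).
Cofactor expansion gives p(r) = r^3 + 3r^2 - 10r.
Since p(2) = 0, r = 2 is a root.
Factor out (r - 2): p(r) = (r - 2)·(r^2 + 5r).
The quadratic factors as (r + 5)·r.
Eigenvalues: -5, 0, 2.

-5, 0, 2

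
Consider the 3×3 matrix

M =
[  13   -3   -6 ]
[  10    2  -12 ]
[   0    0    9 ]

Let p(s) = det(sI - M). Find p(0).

-504

p(0) = det(0·I − M) = det(−M) = (−1)^3·det(M).
det(M) = 504, so p(0) = -504.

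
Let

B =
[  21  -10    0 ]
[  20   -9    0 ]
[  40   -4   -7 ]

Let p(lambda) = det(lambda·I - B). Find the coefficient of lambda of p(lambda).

p(lambda) = lambda^3 - 5·lambda^2 - 73·lambda + 77.
The coefficient of lambda is -73.

-73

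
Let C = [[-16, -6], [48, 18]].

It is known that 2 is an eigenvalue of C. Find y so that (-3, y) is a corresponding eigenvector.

9

We need (C - 2I)v = 0.
C - 2I = [[-18, -6], [48, 16]].
Row 1: (-18)·-3 + (-6)·y = 0
Row 2: (48)·-3 + (16)·y = 0
Solving gives y = 9.
Check: C·(-3, 9) = (-6, 18) = 2·(-3, 9).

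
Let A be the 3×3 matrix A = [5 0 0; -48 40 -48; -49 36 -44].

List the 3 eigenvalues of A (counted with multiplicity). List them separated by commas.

-8, 4, 5

Compute the characteristic polynomial p(μ) = det(μI - A).
Expanding along the first row, p(μ) = μ^3 - μ^2 - 52μ + 160.
Try μ = 4: p(4) = 0, so 4 is a root.
Dividing by (μ - 4) leaves μ^2 + 3μ - 40.
The quadratic factors as (μ + 8)·(μ - 5).
Eigenvalues: -8, 4, 5.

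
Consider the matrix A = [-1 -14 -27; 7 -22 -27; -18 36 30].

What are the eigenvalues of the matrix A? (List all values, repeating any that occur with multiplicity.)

Compute the characteristic polynomial p(t) = det(tI - A).
Cofactor expansion gives p(t) = t^3 - 7t^2 - 84t + 288.
Since p(12) = 0, t = 12 is a root.
Factor out (t - 12): p(t) = (t - 12)·(t^2 + 5t - 24).
The quadratic factors as (t + 8)·(t - 3).
Eigenvalues: -8, 3, 12.

-8, 3, 12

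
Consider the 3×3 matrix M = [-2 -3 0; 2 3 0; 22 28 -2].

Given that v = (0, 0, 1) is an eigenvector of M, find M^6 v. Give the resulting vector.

First find the eigenvalue: Mv = (0, 0, -2) = -2·(0, 0, 1), so λ = -2.
Then M^6 v = λ^6·v = (-2)^6·(0, 0, 1) = 64·(0, 0, 1) = (0, 0, 64).

(0, 0, 64)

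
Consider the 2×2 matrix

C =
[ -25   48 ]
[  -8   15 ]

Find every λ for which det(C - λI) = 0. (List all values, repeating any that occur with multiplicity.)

-9, -1

det(C - sI) = (-25 - s)(15 - s) - (48)·(-8) = s^2 + 10s + 9.
This factors as (s + 9)·(s + 1) = 0.
Eigenvalues: -9, -1.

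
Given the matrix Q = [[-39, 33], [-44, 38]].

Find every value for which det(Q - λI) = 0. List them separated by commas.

det(Q - rI) = (-39 - r)(38 - r) - (33)·(-44) = r^2 + r - 30.
This factors as (r + 6)·(r - 5) = 0.
Eigenvalues: -6, 5.

-6, 5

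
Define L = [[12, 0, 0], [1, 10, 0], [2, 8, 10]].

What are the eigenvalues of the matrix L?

L is lower triangular, so its eigenvalues are the diagonal entries.
Diagonal: 12, 10, 10.

10, 10, 12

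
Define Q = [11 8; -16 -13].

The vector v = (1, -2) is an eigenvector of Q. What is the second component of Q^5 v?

6250

First find the eigenvalue: Qv = (-5, 10) = -5·(1, -2), so λ = -5.
Then Q^5 v = λ^5·v = (-5)^5·(1, -2) = -3125·(1, -2) = (-3125, 6250).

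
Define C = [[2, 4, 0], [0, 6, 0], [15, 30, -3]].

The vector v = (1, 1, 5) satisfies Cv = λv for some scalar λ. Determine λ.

6

Compute Cv: C·(1, 1, 5) = (6, 6, 30).
Since Cv = λv, compare component 1: 6 = λ·1, so λ = 6.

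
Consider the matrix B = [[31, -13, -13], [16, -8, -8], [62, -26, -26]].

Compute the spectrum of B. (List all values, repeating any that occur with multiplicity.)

Set up det(lambda·I - B) = 0.
Cofactor expansion gives p(lambda) = lambda^3 + 3·lambda^2 - 40·lambda.
Rational-root test: lambda = 0 gives p(0) = 0.
Factor out lambda: p(lambda) = lambda·(lambda^2 + 3·lambda - 40).
The quadratic factors as (lambda + 8)·(lambda - 5).
Eigenvalues: -8, 0, 5.

-8, 0, 5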